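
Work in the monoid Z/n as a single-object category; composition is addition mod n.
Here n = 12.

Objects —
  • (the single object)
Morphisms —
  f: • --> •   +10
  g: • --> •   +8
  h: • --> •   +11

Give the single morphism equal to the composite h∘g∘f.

Answer: +5

Derivation:
  0 +10≡10 +8≡6 +11≡5  (mod 12)
⟦path⟧: +5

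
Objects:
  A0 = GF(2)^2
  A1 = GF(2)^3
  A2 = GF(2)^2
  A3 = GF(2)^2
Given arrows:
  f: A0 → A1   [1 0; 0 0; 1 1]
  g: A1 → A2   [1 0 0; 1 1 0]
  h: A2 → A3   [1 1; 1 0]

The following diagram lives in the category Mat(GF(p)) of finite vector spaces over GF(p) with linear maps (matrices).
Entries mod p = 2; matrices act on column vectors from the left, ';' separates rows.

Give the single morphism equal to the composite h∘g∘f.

  e0=(1,0) f→(1,0,1) g→(1,1) h→(0,1)
  e1=(0,1) f→(0,0,1) g→(0,0) h→(0,0)
result: [0 0; 1 0]

Answer: [0 0; 1 0]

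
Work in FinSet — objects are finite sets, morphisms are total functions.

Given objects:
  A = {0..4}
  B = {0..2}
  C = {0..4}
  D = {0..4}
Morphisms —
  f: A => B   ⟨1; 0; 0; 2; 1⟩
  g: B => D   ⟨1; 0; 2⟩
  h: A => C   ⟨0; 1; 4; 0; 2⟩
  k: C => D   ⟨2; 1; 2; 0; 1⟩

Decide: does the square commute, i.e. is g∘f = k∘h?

Answer: DOES NOT COMMUTE

Work:
1) trace f;g:
  0 f=>1 g=>0
  1 f=>0 g=>1
  2 f=>0 g=>1
  3 f=>2 g=>2
  4 f=>1 g=>0
  result₁ = ⟨0; 1; 1; 2; 0⟩
2) trace h;k:
  0 h=>0 k=>2
  1 h=>1 k=>1
  2 h=>4 k=>1
  3 h=>0 k=>2
  4 h=>2 k=>2
  result₂ = ⟨2; 1; 1; 2; 2⟩
Equal? NO — does not commute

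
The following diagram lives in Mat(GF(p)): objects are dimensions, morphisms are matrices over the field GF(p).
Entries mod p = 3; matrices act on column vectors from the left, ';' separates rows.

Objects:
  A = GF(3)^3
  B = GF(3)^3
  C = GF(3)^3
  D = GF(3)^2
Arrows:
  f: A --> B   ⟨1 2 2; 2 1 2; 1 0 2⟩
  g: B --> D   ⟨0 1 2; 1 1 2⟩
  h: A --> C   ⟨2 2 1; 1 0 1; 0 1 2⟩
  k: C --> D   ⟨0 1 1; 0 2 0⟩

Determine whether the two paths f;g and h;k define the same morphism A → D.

Path 1 = f;g:
  e0=⟨1,0,0⟩ f-->⟨1,2,1⟩ g-->⟨1,2⟩
  e1=⟨0,1,0⟩ f-->⟨2,1,0⟩ g-->⟨1,0⟩
  e2=⟨0,0,1⟩ f-->⟨2,2,2⟩ g-->⟨0,2⟩
  result₁ = ⟨1 1 0; 2 0 2⟩
Path 2 = h;k:
  e0=⟨1,0,0⟩ h-->⟨2,1,0⟩ k-->⟨1,2⟩
  e1=⟨0,1,0⟩ h-->⟨2,0,1⟩ k-->⟨1,0⟩
  e2=⟨0,0,1⟩ h-->⟨1,1,2⟩ k-->⟨0,2⟩
  result₂ = ⟨1 1 0; 2 0 2⟩
Equal? same morphism ✓

Answer: COMMUTES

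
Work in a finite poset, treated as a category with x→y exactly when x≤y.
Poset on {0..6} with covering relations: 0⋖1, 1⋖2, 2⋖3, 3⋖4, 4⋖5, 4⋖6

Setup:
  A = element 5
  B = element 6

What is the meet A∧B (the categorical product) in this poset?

Answer: A∧B = 4

Work:
{x : x⊑A ∧ x⊑B} = {0,1,2,3,4}  (A=5, B=6)
  0 ⊑ 4
  1 ⊑ 4
  2 ⊑ 4
  3 ⊑ 4
  4 ⊑ 4
glb = 4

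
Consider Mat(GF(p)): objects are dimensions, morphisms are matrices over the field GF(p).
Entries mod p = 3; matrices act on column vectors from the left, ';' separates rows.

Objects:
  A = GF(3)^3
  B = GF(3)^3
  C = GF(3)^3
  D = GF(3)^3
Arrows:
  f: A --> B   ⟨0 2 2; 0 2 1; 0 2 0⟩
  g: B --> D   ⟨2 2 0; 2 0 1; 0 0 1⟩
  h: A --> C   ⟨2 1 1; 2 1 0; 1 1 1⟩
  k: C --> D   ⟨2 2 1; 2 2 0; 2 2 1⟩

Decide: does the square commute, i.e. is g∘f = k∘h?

Answer: DOES NOT COMMUTE

Trace:
Path 1 = f;g:
  e0=(1,0,0) f-->(0,0,0) g-->(0,0,0)
  e1=(0,1,0) f-->(2,2,2) g-->(2,0,2)
  e2=(0,0,1) f-->(2,1,0) g-->(0,1,0)
  ⟦path⟧₁ = ⟨0 2 0; 0 0 1; 0 2 0⟩
Path 2 = h;k:
  e0=(1,0,0) h-->(2,2,1) k-->(0,2,0)
  e1=(0,1,0) h-->(1,1,1) k-->(2,1,2)
  e2=(0,0,1) h-->(1,0,1) k-->(0,2,0)
  ⟦path⟧₂ = ⟨0 2 0; 2 1 2; 0 2 0⟩
Equal? distinct morphisms ✗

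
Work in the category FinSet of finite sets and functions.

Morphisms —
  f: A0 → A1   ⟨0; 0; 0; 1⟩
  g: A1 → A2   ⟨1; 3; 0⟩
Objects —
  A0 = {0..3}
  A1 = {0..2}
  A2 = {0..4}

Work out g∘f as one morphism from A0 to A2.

Answer: ⟨1; 1; 1; 3⟩

Trace:
  0 f→0 g→1
  1 f→0 g→1
  2 f→0 g→1
  3 f→1 g→3
⟦path⟧: ⟨1; 1; 1; 3⟩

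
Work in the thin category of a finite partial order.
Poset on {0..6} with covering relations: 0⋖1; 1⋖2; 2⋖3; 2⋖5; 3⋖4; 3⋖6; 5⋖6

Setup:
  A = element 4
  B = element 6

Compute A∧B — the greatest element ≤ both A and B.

{x : x<=A ∧ x<=B} = {0,1,2,3}  (A=4, B=6)
  0 <= 3
  1 <= 3
  2 <= 3
  3 <= 3
glb = 3

Answer: A∧B = 3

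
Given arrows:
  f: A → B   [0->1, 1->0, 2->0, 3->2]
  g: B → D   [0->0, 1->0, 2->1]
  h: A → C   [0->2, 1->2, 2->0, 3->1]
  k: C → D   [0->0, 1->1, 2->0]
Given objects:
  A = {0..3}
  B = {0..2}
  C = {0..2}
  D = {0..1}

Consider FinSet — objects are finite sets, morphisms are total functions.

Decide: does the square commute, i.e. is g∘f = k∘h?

1) trace f;g:
  0 f→1 g→0
  1 f→0 g→0
  2 f→0 g→0
  3 f→2 g→1
  ⟦path⟧₁ = [0->0, 1->0, 2->0, 3->1]
2) trace h;k:
  0 h→2 k→0
  1 h→2 k→0
  2 h→0 k→0
  3 h→1 k→1
  ⟦path⟧₂ = [0->0, 1->0, 2->0, 3->1]
Equal? equal; square commutes

Answer: COMMUTES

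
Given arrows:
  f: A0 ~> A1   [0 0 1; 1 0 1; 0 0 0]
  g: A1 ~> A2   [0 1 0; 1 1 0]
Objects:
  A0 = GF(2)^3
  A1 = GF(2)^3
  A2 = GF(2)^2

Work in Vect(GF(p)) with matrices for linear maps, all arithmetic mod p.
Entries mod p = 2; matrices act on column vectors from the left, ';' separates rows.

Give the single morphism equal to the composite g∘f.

  e0=⟨1,0,0⟩ f~>⟨0,1,0⟩ g~>⟨1,1⟩
  e1=⟨0,1,0⟩ f~>⟨0,0,0⟩ g~>⟨0,0⟩
  e2=⟨0,0,1⟩ f~>⟨1,1,0⟩ g~>⟨1,0⟩
result: [1 0 1; 1 0 0]

Answer: [1 0 1; 1 0 0]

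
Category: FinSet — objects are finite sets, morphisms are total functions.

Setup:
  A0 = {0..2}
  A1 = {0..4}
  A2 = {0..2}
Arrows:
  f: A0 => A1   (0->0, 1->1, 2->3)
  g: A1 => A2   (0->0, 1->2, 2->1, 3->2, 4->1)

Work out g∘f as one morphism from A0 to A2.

Answer: (0->0, 1->2, 2->2)

Derivation:
  0 f=>0 g=>0
  1 f=>1 g=>2
  2 f=>3 g=>2
⟦path⟧: (0->0, 1->2, 2->2)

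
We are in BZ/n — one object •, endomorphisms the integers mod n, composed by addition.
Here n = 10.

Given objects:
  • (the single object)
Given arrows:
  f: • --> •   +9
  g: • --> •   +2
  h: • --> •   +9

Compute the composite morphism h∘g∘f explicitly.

Answer: +0

Derivation:
  0 +9≡9 +2≡1 +9≡0  (mod 10)
composite: +0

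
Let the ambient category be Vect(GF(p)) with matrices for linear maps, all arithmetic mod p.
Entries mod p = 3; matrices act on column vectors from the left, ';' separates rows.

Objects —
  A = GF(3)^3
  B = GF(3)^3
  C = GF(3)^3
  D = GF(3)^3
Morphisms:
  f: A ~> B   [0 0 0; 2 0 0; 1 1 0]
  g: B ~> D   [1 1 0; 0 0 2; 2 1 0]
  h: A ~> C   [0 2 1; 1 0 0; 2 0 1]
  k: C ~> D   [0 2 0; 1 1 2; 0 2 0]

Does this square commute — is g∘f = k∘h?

Answer: COMMUTES

Derivation:
Path 1 = f;g:
  e0=⟨1,0,0⟩ f~>⟨0,2,1⟩ g~>⟨2,2,2⟩
  e1=⟨0,1,0⟩ f~>⟨0,0,1⟩ g~>⟨0,2,0⟩
  e2=⟨0,0,1⟩ f~>⟨0,0,0⟩ g~>⟨0,0,0⟩
  result₁ = [2 0 0; 2 2 0; 2 0 0]
Path 2 = h;k:
  e0=⟨1,0,0⟩ h~>⟨0,1,2⟩ k~>⟨2,2,2⟩
  e1=⟨0,1,0⟩ h~>⟨2,0,0⟩ k~>⟨0,2,0⟩
  e2=⟨0,0,1⟩ h~>⟨1,0,1⟩ k~>⟨0,0,0⟩
  result₂ = [2 0 0; 2 2 0; 2 0 0]
Equal? same morphism ✓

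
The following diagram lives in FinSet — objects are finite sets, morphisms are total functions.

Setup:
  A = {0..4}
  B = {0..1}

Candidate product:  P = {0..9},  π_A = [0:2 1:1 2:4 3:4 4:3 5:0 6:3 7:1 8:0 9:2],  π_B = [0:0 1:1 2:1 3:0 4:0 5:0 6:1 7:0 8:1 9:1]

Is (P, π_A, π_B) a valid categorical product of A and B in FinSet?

Answer: VALID PRODUCT

Trace:
|A|·|B| = 5·2 = 10;  |P| = 10
Check the pairing map k ↦ (π_A(k), π_B(k)):
  0 : (2,0)
  1 : (1,1)
  2 : (4,1)
  3 : (4,0)
  4 : (3,0)
  5 : (0,0)
  6 : (3,1)
  7 : (1,0)
  8 : (0,1)
  9 : (2,1)
distinct pairs in image: 10 / 10 needed
  → bijection onto A×B; projections well-typed.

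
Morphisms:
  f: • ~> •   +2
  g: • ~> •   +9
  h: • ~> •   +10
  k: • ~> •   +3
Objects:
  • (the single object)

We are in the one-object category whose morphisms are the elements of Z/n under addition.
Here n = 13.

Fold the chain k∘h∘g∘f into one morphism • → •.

Answer: +11

Derivation:
  0 +2≡2 +9≡11 +10≡8 +3≡11  (mod 13)
result: +11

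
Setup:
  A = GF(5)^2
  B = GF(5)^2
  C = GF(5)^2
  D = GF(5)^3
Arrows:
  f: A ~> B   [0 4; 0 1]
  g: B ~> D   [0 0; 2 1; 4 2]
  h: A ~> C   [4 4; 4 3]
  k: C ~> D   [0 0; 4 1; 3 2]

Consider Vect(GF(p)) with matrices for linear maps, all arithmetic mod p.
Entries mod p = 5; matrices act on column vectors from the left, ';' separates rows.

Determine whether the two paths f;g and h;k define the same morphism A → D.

Along f;g (path 1):
  e0=[1,0] f~>[0,0] g~>[0,0,0]
  e1=[0,1] f~>[4,1] g~>[0,4,3]
  ⟦path⟧₁ = [0 0; 0 4; 0 3]
Along h;k (path 2):
  e0=[1,0] h~>[4,4] k~>[0,0,0]
  e1=[0,1] h~>[4,3] k~>[0,4,3]
  ⟦path⟧₂ = [0 0; 0 4; 0 3]
Equal? same morphism ✓

Answer: COMMUTES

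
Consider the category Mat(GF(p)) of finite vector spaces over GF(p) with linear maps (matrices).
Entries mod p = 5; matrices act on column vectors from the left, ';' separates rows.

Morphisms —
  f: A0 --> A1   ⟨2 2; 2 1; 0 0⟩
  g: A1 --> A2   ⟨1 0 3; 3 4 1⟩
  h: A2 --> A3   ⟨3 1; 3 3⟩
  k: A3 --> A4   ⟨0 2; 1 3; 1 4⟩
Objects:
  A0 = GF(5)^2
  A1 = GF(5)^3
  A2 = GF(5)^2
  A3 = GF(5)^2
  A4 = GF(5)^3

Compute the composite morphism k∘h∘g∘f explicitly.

  e0=[1,0] f-->[2,2,0] g-->[2,4] h-->[0,3] k-->[1,4,2]
  e1=[0,1] f-->[2,1,0] g-->[2,0] h-->[1,1] k-->[2,4,0]
⟦path⟧: ⟨1 2; 4 4; 2 0⟩

Answer: ⟨1 2; 4 4; 2 0⟩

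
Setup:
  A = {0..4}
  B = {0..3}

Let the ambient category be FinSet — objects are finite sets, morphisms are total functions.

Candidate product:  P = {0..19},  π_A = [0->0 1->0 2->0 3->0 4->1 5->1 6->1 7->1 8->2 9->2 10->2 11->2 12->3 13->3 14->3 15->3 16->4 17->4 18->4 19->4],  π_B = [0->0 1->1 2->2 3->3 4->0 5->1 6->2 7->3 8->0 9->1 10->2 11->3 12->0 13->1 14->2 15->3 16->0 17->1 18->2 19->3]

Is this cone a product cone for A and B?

Answer: VALID PRODUCT

Derivation:
|A|·|B| = 5·4 = 20;  |P| = 20
Check the pairing map k ↦ (π_A(k), π_B(k)):
  0 -> (0,0)
  1 -> (0,1)
  2 -> (0,2)
  3 -> (0,3)
  4 -> (1,0)
  5 -> (1,1)
  6 -> (1,2)
  7 -> (1,3)
  8 -> (2,0)
  9 -> (2,1)
  10 -> (2,2)
  11 -> (2,3)
  12 -> (3,0)
  13 -> (3,1)
  14 -> (3,2)
  15 -> (3,3)
  16 -> (4,0)
  17 -> (4,1)
  18 -> (4,2)
  19 -> (4,3)
distinct pairs in image: 20 / 20 needed
  → bijection onto A×B; projections well-typed.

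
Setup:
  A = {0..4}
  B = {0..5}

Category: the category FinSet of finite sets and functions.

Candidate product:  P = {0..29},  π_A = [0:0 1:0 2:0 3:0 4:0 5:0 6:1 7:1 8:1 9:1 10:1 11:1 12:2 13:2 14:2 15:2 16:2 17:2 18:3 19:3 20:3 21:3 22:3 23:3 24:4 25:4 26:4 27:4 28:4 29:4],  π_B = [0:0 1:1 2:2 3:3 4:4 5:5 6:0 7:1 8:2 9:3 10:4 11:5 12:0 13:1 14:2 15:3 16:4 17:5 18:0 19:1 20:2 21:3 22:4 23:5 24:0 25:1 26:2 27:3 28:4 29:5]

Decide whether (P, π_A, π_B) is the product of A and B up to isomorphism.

|A|·|B| = 5·6 = 30;  |P| = 30
Check the pairing map k ↦ (π_A(k), π_B(k)):
  0 : (0,0)
  1 : (0,1)
  2 : (0,2)
  3 : (0,3)
  4 : (0,4)
  5 : (0,5)
  6 : (1,0)
  7 : (1,1)
  8 : (1,2)
  9 : (1,3)
  10 : (1,4)
  11 : (1,5)
  12 : (2,0)
  13 : (2,1)
  14 : (2,2)
  15 : (2,3)
  16 : (2,4)
  17 : (2,5)
  18 : (3,0)
  19 : (3,1)
  20 : (3,2)
  21 : (3,3)
  22 : (3,4)
  23 : (3,5)
  24 : (4,0)
  25 : (4,1)
  26 : (4,2)
  27 : (4,3)
  28 : (4,4)
  29 : (4,5)
distinct pairs in image: 30 / 30 needed
  → bijection onto A×B; projections well-typed.

Answer: VALID PRODUCT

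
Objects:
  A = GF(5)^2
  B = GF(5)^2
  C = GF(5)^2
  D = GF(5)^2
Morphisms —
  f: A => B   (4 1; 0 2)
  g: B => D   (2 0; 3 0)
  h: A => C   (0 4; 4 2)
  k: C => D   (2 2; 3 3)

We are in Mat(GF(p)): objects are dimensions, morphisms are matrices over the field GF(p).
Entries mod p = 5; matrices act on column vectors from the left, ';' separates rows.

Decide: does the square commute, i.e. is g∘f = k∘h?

Answer: COMMUTES

Work:
Along f;g (path 1):
  e0=[1,0] f=>[4,0] g=>[3,2]
  e1=[0,1] f=>[1,2] g=>[2,3]
  ⟦path⟧₁ = (3 2; 2 3)
Along h;k (path 2):
  e0=[1,0] h=>[0,4] k=>[3,2]
  e1=[0,1] h=>[4,2] k=>[2,3]
  ⟦path⟧₂ = (3 2; 2 3)
Equal? equal; square commutes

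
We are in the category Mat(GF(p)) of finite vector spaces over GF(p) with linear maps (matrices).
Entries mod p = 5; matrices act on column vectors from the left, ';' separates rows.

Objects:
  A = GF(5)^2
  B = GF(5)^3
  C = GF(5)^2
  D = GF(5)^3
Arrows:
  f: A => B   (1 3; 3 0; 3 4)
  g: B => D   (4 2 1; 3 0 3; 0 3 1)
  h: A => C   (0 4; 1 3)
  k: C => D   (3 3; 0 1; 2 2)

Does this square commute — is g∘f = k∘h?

Path 1 = f;g:
  e0=⟨1,0⟩ f=>⟨1,3,3⟩ g=>⟨3,2,2⟩
  e1=⟨0,1⟩ f=>⟨3,0,4⟩ g=>⟨1,1,4⟩
  ⟦path⟧₁ = (3 1; 2 1; 2 4)
Path 2 = h;k:
  e0=⟨1,0⟩ h=>⟨0,1⟩ k=>⟨3,1,2⟩
  e1=⟨0,1⟩ h=>⟨4,3⟩ k=>⟨1,3,4⟩
  ⟦path⟧₂ = (3 1; 1 3; 2 4)
Equal? differ; not commutative

Answer: DOES NOT COMMUTE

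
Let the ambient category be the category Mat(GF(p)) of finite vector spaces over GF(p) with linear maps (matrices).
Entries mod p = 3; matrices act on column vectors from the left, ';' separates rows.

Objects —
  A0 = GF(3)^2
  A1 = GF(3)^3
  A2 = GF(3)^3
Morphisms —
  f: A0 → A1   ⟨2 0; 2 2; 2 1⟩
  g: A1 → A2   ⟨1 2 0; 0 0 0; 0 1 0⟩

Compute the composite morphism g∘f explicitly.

  e0=⟨1,0⟩ f→⟨2,2,2⟩ g→⟨0,0,2⟩
  e1=⟨0,1⟩ f→⟨0,2,1⟩ g→⟨1,0,2⟩
⟦path⟧: ⟨0 1; 0 0; 2 2⟩

Answer: ⟨0 1; 0 0; 2 2⟩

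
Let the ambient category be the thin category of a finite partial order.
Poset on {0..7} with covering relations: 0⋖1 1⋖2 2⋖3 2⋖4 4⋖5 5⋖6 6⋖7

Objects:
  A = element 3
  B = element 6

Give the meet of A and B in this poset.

Common predecessors of 3,6: {0,1,2}
  0 ≤ 2
  1 ≤ 2
  2 ≤ 2
glb = 2

Answer: A∧B = 2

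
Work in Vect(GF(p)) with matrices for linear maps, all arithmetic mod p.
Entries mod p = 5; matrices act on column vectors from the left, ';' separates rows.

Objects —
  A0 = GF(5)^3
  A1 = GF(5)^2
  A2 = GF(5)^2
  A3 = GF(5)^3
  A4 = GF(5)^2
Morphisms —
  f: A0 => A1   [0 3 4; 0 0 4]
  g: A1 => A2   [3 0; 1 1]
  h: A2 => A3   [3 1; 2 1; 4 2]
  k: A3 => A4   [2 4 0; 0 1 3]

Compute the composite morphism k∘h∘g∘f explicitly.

Answer: [0 4 1; 0 2 4]

Work:
  e0=(1,0,0) f=>(0,0) g=>(0,0) h=>(0,0,0) k=>(0,0)
  e1=(0,1,0) f=>(3,0) g=>(4,3) h=>(0,1,2) k=>(4,2)
  e2=(0,0,1) f=>(4,4) g=>(2,3) h=>(4,2,4) k=>(1,4)
result: [0 4 1; 0 2 4]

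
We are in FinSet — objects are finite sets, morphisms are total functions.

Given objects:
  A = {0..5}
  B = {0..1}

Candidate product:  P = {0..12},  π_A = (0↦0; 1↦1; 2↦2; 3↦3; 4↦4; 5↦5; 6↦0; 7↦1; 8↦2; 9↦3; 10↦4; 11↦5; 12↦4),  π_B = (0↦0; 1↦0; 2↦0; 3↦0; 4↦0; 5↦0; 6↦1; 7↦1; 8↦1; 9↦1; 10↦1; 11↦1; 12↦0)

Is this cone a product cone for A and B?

|A|·|B| = 6·2 = 12;  |P| = 13
  → cardinalities differ; no bijection possible.

Answer: NOT A VALID PRODUCT — |P|=13 ≠ |A|·|B|=12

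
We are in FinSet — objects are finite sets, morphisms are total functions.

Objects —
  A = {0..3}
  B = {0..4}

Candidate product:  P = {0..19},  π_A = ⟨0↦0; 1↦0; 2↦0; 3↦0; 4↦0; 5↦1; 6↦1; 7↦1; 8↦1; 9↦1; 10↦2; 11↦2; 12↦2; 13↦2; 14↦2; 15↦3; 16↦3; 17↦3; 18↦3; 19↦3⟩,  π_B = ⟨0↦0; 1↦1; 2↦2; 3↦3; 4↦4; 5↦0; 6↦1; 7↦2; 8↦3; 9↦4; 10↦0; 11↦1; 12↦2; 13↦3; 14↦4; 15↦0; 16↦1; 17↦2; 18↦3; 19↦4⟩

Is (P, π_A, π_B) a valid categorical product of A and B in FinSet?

|A|·|B| = 4·5 = 20;  |P| = 20
Check the pairing map k ↦ (π_A(k), π_B(k)):
  0 ↦ (0,0)
  1 ↦ (0,1)
  2 ↦ (0,2)
  3 ↦ (0,3)
  4 ↦ (0,4)
  5 ↦ (1,0)
  6 ↦ (1,1)
  7 ↦ (1,2)
  8 ↦ (1,3)
  9 ↦ (1,4)
  10 ↦ (2,0)
  11 ↦ (2,1)
  12 ↦ (2,2)
  13 ↦ (2,3)
  14 ↦ (2,4)
  15 ↦ (3,0)
  16 ↦ (3,1)
  17 ↦ (3,2)
  18 ↦ (3,3)
  19 ↦ (3,4)
distinct pairs in image: 20 / 20 needed
  → bijection onto A×B; projections well-typed.

Answer: VALID PRODUCT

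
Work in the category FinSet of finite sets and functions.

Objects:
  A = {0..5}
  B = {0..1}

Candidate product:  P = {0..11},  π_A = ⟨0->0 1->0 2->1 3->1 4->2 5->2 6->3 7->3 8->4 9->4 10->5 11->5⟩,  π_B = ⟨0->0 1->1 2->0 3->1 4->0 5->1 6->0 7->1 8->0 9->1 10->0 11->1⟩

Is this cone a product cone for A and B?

|A|·|B| = 6·2 = 12;  |P| = 12
Check the pairing map k ↦ (π_A(k), π_B(k)):
  0 -> (0,0)
  1 -> (0,1)
  2 -> (1,0)
  3 -> (1,1)
  4 -> (2,0)
  5 -> (2,1)
  6 -> (3,0)
  7 -> (3,1)
  8 -> (4,0)
  9 -> (4,1)
  10 -> (5,0)
  11 -> (5,1)
distinct pairs in image: 12 / 12 needed
  → bijection onto A×B; projections well-typed.

Answer: VALID PRODUCT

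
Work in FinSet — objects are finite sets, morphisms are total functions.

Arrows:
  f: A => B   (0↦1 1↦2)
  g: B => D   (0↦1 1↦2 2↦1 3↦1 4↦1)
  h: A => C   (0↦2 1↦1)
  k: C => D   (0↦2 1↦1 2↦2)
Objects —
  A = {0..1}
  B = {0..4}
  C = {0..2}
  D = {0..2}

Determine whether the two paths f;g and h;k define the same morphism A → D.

Along f;g (path 1):
  0 f=>1 g=>2
  1 f=>2 g=>1
  ⟦path⟧₁ = (0↦2 1↦1)
Along h;k (path 2):
  0 h=>2 k=>2
  1 h=>1 k=>1
  ⟦path⟧₂ = (0↦2 1↦1)
Equal? equal; square commutes

Answer: COMMUTES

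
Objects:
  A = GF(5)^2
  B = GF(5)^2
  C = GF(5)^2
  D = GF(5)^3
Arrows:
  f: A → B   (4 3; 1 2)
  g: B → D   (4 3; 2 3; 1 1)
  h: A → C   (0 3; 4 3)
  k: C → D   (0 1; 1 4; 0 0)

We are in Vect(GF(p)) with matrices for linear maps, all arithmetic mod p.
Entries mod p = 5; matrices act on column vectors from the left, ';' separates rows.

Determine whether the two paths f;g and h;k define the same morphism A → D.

1) trace f;g:
  e0=(1,0) f→(4,1) g→(4,1,0)
  e1=(0,1) f→(3,2) g→(3,2,0)
  result₁ = (4 3; 1 2; 0 0)
2) trace h;k:
  e0=(1,0) h→(0,4) k→(4,1,0)
  e1=(0,1) h→(3,3) k→(3,0,0)
  result₂ = (4 3; 1 0; 0 0)
Equal? differ; not commutative

Answer: DOES NOT COMMUTE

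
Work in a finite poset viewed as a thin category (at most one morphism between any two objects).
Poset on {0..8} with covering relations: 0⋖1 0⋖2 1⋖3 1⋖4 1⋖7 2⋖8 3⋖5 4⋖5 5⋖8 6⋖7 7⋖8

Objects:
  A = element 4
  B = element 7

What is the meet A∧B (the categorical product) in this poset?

Answer: A∧B = 1

Derivation:
Lower bounds of A=4 and B=7: {0,1}
  0 <= 1
  1 <= 1
glb = 1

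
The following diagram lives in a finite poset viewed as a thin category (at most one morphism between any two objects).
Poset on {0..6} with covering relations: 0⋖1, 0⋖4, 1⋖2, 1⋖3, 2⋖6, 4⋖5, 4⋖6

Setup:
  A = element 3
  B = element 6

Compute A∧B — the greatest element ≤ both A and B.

Lower bounds of A=3 and B=6: {0,1}
  0 ⊑ 1
  1 ⊑ 1
glb = 1

Answer: A∧B = 1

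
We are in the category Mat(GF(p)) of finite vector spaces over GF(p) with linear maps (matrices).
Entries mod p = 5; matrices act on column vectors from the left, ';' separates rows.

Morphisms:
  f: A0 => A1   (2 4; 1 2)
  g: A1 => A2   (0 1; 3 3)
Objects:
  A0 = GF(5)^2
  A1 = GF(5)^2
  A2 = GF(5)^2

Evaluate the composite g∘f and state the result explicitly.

Answer: (1 2; 4 3)

Derivation:
  e0=[1,0] f=>[2,1] g=>[1,4]
  e1=[0,1] f=>[4,2] g=>[2,3]
result: (1 2; 4 3)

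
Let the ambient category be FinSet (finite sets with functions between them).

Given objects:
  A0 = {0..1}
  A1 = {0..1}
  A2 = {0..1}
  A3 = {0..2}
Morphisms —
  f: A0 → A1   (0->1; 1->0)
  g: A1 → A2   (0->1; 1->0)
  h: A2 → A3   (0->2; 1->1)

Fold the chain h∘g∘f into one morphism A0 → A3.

  0 f→1 g→0 h→2
  1 f→0 g→1 h→1
result: (0->2; 1->1)

Answer: (0->2; 1->1)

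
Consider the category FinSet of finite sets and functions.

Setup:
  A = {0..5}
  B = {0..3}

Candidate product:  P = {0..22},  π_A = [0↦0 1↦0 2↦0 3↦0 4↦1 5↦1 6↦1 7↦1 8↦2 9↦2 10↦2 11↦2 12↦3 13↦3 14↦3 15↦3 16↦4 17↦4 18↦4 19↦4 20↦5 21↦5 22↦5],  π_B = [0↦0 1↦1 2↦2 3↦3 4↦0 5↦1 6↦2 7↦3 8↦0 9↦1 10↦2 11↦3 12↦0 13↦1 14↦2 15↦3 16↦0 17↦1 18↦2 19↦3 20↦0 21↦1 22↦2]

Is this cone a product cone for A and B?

|A|·|B| = 6·4 = 24;  |P| = 23
  → cardinalities differ; no bijection possible.

Answer: NOT A VALID PRODUCT — |P|=23 ≠ |A|·|B|=24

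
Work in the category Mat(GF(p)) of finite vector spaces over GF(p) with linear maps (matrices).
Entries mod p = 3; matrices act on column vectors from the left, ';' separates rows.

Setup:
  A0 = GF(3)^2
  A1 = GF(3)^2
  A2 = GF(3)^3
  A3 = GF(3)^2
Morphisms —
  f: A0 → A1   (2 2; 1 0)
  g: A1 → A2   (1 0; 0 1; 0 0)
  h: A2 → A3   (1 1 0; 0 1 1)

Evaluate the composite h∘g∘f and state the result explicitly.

  e0=⟨1,0⟩ f→⟨2,1⟩ g→⟨2,1,0⟩ h→⟨0,1⟩
  e1=⟨0,1⟩ f→⟨2,0⟩ g→⟨2,0,0⟩ h→⟨2,0⟩
composite: (0 2; 1 0)

Answer: (0 2; 1 0)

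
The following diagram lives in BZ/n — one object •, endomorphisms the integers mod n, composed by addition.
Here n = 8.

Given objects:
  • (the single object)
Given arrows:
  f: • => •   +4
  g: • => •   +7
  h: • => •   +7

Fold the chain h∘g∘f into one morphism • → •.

  0 +4≡4 +7≡3 +7≡2  (mod 8)
composite: +2

Answer: +2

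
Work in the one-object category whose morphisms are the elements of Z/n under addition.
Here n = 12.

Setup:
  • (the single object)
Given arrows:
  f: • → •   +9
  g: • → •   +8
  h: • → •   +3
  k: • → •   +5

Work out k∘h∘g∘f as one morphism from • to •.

  0 +9≡9 +8≡5 +3≡8 +5≡1  (mod 12)
⟦path⟧: +1

Answer: +1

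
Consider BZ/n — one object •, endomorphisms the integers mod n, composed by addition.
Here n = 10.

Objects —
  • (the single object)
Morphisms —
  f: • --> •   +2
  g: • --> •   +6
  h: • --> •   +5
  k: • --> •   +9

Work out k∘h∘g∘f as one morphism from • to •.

  0 +2≡2 +6≡8 +5≡3 +9≡2  (mod 10)
⟦path⟧: +2

Answer: +2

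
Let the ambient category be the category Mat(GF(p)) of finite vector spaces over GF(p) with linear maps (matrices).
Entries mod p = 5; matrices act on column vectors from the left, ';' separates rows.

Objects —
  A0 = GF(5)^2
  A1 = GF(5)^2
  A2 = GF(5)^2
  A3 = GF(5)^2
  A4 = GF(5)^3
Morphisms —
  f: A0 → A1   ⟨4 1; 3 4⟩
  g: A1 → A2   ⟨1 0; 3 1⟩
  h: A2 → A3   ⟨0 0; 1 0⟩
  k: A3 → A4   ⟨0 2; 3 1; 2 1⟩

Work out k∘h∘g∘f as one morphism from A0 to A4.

  e0=(1,0) f→(4,3) g→(4,0) h→(0,4) k→(3,4,4)
  e1=(0,1) f→(1,4) g→(1,2) h→(0,1) k→(2,1,1)
⟦path⟧: ⟨3 2; 4 1; 4 1⟩

Answer: ⟨3 2; 4 1; 4 1⟩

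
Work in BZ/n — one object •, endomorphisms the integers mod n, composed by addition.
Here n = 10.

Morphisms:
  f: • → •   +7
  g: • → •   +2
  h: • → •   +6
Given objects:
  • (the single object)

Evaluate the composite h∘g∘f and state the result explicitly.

  0 +7≡7 +2≡9 +6≡5  (mod 10)
result: +5

Answer: +5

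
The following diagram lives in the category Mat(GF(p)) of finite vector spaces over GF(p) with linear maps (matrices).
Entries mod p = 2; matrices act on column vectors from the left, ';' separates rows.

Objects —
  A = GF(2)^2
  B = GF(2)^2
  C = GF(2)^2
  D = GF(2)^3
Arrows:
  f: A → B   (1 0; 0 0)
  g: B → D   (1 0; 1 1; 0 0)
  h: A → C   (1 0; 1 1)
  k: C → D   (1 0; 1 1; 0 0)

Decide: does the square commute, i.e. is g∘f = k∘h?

Answer: DOES NOT COMMUTE

Trace:
Along f;g (path 1):
  e0=(1,0) f→(1,0) g→(1,1,0)
  e1=(0,1) f→(0,0) g→(0,0,0)
  ⟦path⟧₁ = (1 0; 1 0; 0 0)
Along h;k (path 2):
  e0=(1,0) h→(1,1) k→(1,0,0)
  e1=(0,1) h→(0,1) k→(0,1,0)
  ⟦path⟧₂ = (1 0; 0 1; 0 0)
Equal? differ; not commutative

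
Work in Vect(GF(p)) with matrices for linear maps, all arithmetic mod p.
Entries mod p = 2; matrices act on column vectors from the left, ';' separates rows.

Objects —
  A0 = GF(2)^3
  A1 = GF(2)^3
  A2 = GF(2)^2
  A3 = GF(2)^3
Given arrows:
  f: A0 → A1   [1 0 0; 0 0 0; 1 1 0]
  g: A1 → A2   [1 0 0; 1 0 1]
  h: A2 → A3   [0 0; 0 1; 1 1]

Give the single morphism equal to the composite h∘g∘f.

  e0=(1,0,0) f→(1,0,1) g→(1,0) h→(0,0,1)
  e1=(0,1,0) f→(0,0,1) g→(0,1) h→(0,1,1)
  e2=(0,0,1) f→(0,0,0) g→(0,0) h→(0,0,0)
composite: [0 0 0; 0 1 0; 1 1 0]

Answer: [0 0 0; 0 1 0; 1 1 0]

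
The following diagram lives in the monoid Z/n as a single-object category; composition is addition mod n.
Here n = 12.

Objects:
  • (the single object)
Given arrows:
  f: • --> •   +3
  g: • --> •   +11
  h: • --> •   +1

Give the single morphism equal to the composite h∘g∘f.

Answer: +3

Work:
  0 +3≡3 +11≡2 +1≡3  (mod 12)
result: +3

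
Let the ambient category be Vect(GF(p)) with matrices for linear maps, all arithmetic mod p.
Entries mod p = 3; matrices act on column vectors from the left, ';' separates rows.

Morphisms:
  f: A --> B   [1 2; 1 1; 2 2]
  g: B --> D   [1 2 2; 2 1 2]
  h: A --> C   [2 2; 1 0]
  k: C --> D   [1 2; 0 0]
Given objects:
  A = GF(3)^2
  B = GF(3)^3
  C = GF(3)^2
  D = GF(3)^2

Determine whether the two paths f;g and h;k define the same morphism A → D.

Answer: DOES NOT COMMUTE

Trace:
Path 1 = f;g:
  e0=⟨1,0⟩ f-->⟨1,1,2⟩ g-->⟨1,1⟩
  e1=⟨0,1⟩ f-->⟨2,1,2⟩ g-->⟨2,0⟩
  result₁ = [1 2; 1 0]
Path 2 = h;k:
  e0=⟨1,0⟩ h-->⟨2,1⟩ k-->⟨1,0⟩
  e1=⟨0,1⟩ h-->⟨2,0⟩ k-->⟨2,0⟩
  result₂ = [1 2; 0 0]
Equal? distinct morphisms ✗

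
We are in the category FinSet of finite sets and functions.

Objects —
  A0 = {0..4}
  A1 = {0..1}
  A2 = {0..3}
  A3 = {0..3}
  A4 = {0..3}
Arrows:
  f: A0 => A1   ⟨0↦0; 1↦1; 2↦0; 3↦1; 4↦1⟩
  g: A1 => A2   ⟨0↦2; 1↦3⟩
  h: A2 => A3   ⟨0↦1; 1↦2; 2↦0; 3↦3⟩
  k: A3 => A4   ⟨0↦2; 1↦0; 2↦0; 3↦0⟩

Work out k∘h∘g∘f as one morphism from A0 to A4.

  0 f=>0 g=>2 h=>0 k=>2
  1 f=>1 g=>3 h=>3 k=>0
  2 f=>0 g=>2 h=>0 k=>2
  3 f=>1 g=>3 h=>3 k=>0
  4 f=>1 g=>3 h=>3 k=>0
⟦path⟧: ⟨0↦2; 1↦0; 2↦2; 3↦0; 4↦0⟩

Answer: ⟨0↦2; 1↦0; 2↦2; 3↦0; 4↦0⟩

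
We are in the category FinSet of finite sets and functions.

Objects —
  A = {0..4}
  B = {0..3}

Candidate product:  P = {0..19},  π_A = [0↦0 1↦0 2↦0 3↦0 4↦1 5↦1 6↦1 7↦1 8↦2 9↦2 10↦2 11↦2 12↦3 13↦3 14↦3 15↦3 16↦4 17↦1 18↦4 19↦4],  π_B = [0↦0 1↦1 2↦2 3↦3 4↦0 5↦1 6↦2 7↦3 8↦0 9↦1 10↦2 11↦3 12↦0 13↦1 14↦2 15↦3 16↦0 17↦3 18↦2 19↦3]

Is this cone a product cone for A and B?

|A|·|B| = 5·4 = 20;  |P| = 20
Check the pairing map k ↦ (π_A(k), π_B(k)):
  0 ↦ (0,0)
  1 ↦ (0,1)
  2 ↦ (0,2)
  3 ↦ (0,3)
  4 ↦ (1,0)
  5 ↦ (1,1)
  6 ↦ (1,2)
  7 ↦ (1,3)
  8 ↦ (2,0)
  9 ↦ (2,1)
  10 ↦ (2,2)
  11 ↦ (2,3)
  12 ↦ (3,0)
  13 ↦ (3,1)
  14 ↦ (3,2)
  15 ↦ (3,3)
  16 ↦ (4,0)
  17 ↦ (1,3)  ✗ repeats pair of k=7
  18 ↦ (4,2)
  19 ↦ (4,3)
distinct pairs in image: 19 / 20 needed
  → (1,3) hit at k=7 and k=17

Answer: NOT A VALID PRODUCT — duplicate pair at indices 7,17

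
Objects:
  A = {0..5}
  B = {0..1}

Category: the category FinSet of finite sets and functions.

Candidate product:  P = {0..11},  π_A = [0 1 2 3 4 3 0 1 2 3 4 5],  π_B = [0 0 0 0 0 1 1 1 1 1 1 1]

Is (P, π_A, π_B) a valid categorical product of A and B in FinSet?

Answer: NOT A VALID PRODUCT — duplicate pair at indices 9,5

Trace:
|A|·|B| = 6·2 = 12;  |P| = 12
Check the pairing map k ↦ (π_A(k), π_B(k)):
  0 ↦ (0,0)
  1 ↦ (1,0)
  2 ↦ (2,0)
  3 ↦ (3,0)
  4 ↦ (4,0)
  5 ↦ (3,1)
  6 ↦ (0,1)
  7 ↦ (1,1)
  8 ↦ (2,1)
  9 ↦ (3,1)  ✗ repeats pair of k=5
  10 ↦ (4,1)
  11 ↦ (5,1)
distinct pairs in image: 11 / 12 needed
  → (3,1) hit at k=5 and k=9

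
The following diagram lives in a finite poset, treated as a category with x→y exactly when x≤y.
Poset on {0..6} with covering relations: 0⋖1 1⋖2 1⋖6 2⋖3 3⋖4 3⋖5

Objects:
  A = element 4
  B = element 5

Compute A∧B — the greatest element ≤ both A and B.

Answer: A∧B = 3

Work:
{x : x≤A ∧ x≤B} = {0,1,2,3}  (A=4, B=5)
  0 ≤ 3
  1 ≤ 3
  2 ≤ 3
  3 ≤ 3
glb = 3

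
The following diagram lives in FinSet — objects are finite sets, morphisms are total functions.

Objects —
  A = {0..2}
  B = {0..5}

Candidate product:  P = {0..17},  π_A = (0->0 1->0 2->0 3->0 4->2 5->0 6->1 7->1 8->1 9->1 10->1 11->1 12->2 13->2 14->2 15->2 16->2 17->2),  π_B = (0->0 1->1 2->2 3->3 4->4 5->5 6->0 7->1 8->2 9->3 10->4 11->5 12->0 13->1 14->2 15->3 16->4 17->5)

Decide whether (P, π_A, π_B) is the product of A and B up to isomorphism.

|A|·|B| = 3·6 = 18;  |P| = 18
Check the pairing map k ↦ (π_A(k), π_B(k)):
  0 -> (0,0)
  1 -> (0,1)
  2 -> (0,2)
  3 -> (0,3)
  4 -> (2,4)
  5 -> (0,5)
  6 -> (1,0)
  7 -> (1,1)
  8 -> (1,2)
  9 -> (1,3)
  10 -> (1,4)
  11 -> (1,5)
  12 -> (2,0)
  13 -> (2,1)
  14 -> (2,2)
  15 -> (2,3)
  16 -> (2,4)  ✗ repeats pair of k=4
  17 -> (2,5)
distinct pairs in image: 17 / 18 needed
  → (2,4) hit at k=4 and k=16

Answer: NOT A VALID PRODUCT — duplicate pair at indices 16,4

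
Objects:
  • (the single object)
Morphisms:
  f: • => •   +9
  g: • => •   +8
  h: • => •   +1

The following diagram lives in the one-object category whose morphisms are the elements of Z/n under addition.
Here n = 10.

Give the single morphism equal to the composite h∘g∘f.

Answer: +8

Derivation:
  0 +9≡9 +8≡7 +1≡8  (mod 10)
⟦path⟧: +8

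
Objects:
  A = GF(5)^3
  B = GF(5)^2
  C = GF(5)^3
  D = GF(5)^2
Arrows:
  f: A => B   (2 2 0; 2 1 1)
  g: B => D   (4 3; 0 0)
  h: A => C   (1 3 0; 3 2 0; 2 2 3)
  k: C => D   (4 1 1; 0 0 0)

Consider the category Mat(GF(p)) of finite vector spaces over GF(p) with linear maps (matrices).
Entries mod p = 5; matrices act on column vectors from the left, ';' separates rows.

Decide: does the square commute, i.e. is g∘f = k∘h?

Answer: COMMUTES

Work:
Along f;g (path 1):
  e0=⟨1,0,0⟩ f=>⟨2,2⟩ g=>⟨4,0⟩
  e1=⟨0,1,0⟩ f=>⟨2,1⟩ g=>⟨1,0⟩
  e2=⟨0,0,1⟩ f=>⟨0,1⟩ g=>⟨3,0⟩
  composite₁ = (4 1 3; 0 0 0)
Along h;k (path 2):
  e0=⟨1,0,0⟩ h=>⟨1,3,2⟩ k=>⟨4,0⟩
  e1=⟨0,1,0⟩ h=>⟨3,2,2⟩ k=>⟨1,0⟩
  e2=⟨0,0,1⟩ h=>⟨0,0,3⟩ k=>⟨3,0⟩
  composite₂ = (4 1 3; 0 0 0)
Equal? same morphism ✓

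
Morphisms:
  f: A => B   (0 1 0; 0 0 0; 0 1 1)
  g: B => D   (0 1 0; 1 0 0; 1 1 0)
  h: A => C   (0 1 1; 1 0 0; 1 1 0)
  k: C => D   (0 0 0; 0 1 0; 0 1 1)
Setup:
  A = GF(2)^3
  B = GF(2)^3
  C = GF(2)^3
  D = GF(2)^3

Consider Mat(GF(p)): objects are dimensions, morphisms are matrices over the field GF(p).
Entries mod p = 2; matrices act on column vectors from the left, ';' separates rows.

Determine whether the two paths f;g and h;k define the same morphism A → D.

1) trace f;g:
  e0=[1,0,0] f=>[0,0,0] g=>[0,0,0]
  e1=[0,1,0] f=>[1,0,1] g=>[0,1,1]
  e2=[0,0,1] f=>[0,0,1] g=>[0,0,0]
  result₁ = (0 0 0; 0 1 0; 0 1 0)
2) trace h;k:
  e0=[1,0,0] h=>[0,1,1] k=>[0,1,0]
  e1=[0,1,0] h=>[1,0,1] k=>[0,0,1]
  e2=[0,0,1] h=>[1,0,0] k=>[0,0,0]
  result₂ = (0 0 0; 1 0 0; 0 1 0)
Equal? NO — does not commute

Answer: DOES NOT COMMUTE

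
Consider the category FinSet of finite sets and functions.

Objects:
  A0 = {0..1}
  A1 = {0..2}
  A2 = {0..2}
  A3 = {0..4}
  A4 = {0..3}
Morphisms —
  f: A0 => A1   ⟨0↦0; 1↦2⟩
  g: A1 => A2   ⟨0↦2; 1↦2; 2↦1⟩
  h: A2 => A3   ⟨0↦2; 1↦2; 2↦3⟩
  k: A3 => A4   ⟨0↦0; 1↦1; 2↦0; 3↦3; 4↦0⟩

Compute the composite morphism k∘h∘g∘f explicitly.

  0 f=>0 g=>2 h=>3 k=>3
  1 f=>2 g=>1 h=>2 k=>0
⟦path⟧: ⟨0↦3; 1↦0⟩

Answer: ⟨0↦3; 1↦0⟩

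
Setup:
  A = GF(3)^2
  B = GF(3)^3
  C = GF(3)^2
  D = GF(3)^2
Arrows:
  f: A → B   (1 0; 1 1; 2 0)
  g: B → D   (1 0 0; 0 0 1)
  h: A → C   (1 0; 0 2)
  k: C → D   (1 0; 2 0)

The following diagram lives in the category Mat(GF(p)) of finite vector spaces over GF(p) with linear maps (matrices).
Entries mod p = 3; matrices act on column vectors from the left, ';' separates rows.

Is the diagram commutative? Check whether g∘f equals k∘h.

1) trace f;g:
  e0=(1,0) f→(1,1,2) g→(1,2)
  e1=(0,1) f→(0,1,0) g→(0,0)
  composite₁ = (1 0; 2 0)
2) trace h;k:
  e0=(1,0) h→(1,0) k→(1,2)
  e1=(0,1) h→(0,2) k→(0,0)
  composite₂ = (1 0; 2 0)
Equal? same morphism ✓

Answer: COMMUTES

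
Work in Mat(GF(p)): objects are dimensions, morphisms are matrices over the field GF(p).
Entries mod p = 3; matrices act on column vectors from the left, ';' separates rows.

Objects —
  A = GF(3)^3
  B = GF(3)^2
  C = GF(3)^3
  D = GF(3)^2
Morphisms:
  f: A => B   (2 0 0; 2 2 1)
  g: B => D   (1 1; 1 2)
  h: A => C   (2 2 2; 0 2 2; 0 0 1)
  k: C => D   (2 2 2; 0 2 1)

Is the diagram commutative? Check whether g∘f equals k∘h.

Path 1 = f;g:
  e0=⟨1,0,0⟩ f=>⟨2,2⟩ g=>⟨1,0⟩
  e1=⟨0,1,0⟩ f=>⟨0,2⟩ g=>⟨2,1⟩
  e2=⟨0,0,1⟩ f=>⟨0,1⟩ g=>⟨1,2⟩
  ⟦path⟧₁ = (1 2 1; 0 1 2)
Path 2 = h;k:
  e0=⟨1,0,0⟩ h=>⟨2,0,0⟩ k=>⟨1,0⟩
  e1=⟨0,1,0⟩ h=>⟨2,2,0⟩ k=>⟨2,1⟩
  e2=⟨0,0,1⟩ h=>⟨2,2,1⟩ k=>⟨1,2⟩
  ⟦path⟧₂ = (1 2 1; 0 1 2)
Equal? equal; square commutes

Answer: COMMUTES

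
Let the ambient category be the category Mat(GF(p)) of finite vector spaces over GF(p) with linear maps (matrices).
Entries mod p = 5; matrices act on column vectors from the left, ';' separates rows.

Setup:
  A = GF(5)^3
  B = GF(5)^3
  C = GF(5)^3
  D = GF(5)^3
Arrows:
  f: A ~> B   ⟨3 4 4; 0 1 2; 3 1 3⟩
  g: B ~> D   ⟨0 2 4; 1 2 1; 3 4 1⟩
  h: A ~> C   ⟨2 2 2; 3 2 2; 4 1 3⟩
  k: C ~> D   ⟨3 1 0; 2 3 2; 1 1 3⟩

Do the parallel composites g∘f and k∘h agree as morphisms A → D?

Answer: DOES NOT COMMUTE

Trace:
Path 1 = f;g:
  e0=⟨1,0,0⟩ f~>⟨3,0,3⟩ g~>⟨2,1,2⟩
  e1=⟨0,1,0⟩ f~>⟨4,1,1⟩ g~>⟨1,2,2⟩
  e2=⟨0,0,1⟩ f~>⟨4,2,3⟩ g~>⟨1,1,3⟩
  ⟦path⟧₁ = ⟨2 1 1; 1 2 1; 2 2 3⟩
Path 2 = h;k:
  e0=⟨1,0,0⟩ h~>⟨2,3,4⟩ k~>⟨4,1,2⟩
  e1=⟨0,1,0⟩ h~>⟨2,2,1⟩ k~>⟨3,2,2⟩
  e2=⟨0,0,1⟩ h~>⟨2,2,3⟩ k~>⟨3,1,3⟩
  ⟦path⟧₂ = ⟨4 3 3; 1 2 1; 2 2 3⟩
Equal? NO — does not commute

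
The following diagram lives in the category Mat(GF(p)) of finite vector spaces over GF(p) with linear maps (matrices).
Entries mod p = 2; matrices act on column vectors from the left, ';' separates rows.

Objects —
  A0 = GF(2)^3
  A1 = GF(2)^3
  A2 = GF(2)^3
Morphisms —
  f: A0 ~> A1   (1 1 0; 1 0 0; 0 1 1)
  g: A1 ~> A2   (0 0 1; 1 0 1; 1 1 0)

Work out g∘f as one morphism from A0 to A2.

Answer: (0 1 1; 1 0 1; 0 1 0)

Derivation:
  e0=[1,0,0] f~>[1,1,0] g~>[0,1,0]
  e1=[0,1,0] f~>[1,0,1] g~>[1,0,1]
  e2=[0,0,1] f~>[0,0,1] g~>[1,1,0]
composite: (0 1 1; 1 0 1; 0 1 0)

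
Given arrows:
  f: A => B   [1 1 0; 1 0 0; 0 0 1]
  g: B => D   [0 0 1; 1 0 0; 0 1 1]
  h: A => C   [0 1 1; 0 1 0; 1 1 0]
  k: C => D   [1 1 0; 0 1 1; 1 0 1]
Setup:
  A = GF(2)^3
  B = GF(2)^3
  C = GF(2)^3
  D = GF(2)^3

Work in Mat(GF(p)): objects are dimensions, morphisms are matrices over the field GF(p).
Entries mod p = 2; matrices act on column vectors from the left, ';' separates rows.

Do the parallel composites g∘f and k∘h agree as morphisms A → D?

Along f;g (path 1):
  e0=[1,0,0] f=>[1,1,0] g=>[0,1,1]
  e1=[0,1,0] f=>[1,0,0] g=>[0,1,0]
  e2=[0,0,1] f=>[0,0,1] g=>[1,0,1]
  ⟦path⟧₁ = [0 0 1; 1 1 0; 1 0 1]
Along h;k (path 2):
  e0=[1,0,0] h=>[0,0,1] k=>[0,1,1]
  e1=[0,1,0] h=>[1,1,1] k=>[0,0,0]
  e2=[0,0,1] h=>[1,0,0] k=>[1,0,1]
  ⟦path⟧₂ = [0 0 1; 1 0 0; 1 0 1]
Equal? distinct morphisms ✗

Answer: DOES NOT COMMUTE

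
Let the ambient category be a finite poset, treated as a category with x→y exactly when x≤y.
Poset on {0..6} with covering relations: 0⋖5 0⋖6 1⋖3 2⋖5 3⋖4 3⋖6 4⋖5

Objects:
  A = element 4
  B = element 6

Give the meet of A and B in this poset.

{x : x⊑A ∧ x⊑B} = {1,3}  (A=4, B=6)
  1 ⊑ 3
  3 ⊑ 3
glb = 3

Answer: A∧B = 3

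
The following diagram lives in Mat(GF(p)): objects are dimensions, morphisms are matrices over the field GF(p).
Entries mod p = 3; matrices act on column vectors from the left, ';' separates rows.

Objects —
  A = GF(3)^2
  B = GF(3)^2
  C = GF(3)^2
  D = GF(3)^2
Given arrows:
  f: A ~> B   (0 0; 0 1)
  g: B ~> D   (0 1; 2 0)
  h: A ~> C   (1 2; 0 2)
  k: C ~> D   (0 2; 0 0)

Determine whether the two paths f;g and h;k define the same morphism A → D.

Answer: COMMUTES

Derivation:
1) trace f;g:
  e0=(1,0) f~>(0,0) g~>(0,0)
  e1=(0,1) f~>(0,1) g~>(1,0)
  result₁ = (0 1; 0 0)
2) trace h;k:
  e0=(1,0) h~>(1,0) k~>(0,0)
  e1=(0,1) h~>(2,2) k~>(1,0)
  result₂ = (0 1; 0 0)
Equal? equal; square commutes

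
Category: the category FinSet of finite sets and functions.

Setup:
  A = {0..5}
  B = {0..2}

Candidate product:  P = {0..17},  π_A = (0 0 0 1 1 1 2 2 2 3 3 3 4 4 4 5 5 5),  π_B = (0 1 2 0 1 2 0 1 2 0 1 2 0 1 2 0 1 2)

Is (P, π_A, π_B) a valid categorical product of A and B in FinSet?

Answer: VALID PRODUCT

Trace:
|A|·|B| = 6·3 = 18;  |P| = 18
Check the pairing map k ↦ (π_A(k), π_B(k)):
  0 ↦ (0,0)
  1 ↦ (0,1)
  2 ↦ (0,2)
  3 ↦ (1,0)
  4 ↦ (1,1)
  5 ↦ (1,2)
  6 ↦ (2,0)
  7 ↦ (2,1)
  8 ↦ (2,2)
  9 ↦ (3,0)
  10 ↦ (3,1)
  11 ↦ (3,2)
  12 ↦ (4,0)
  13 ↦ (4,1)
  14 ↦ (4,2)
  15 ↦ (5,0)
  16 ↦ (5,1)
  17 ↦ (5,2)
distinct pairs in image: 18 / 18 needed
  → bijection onto A×B; projections well-typed.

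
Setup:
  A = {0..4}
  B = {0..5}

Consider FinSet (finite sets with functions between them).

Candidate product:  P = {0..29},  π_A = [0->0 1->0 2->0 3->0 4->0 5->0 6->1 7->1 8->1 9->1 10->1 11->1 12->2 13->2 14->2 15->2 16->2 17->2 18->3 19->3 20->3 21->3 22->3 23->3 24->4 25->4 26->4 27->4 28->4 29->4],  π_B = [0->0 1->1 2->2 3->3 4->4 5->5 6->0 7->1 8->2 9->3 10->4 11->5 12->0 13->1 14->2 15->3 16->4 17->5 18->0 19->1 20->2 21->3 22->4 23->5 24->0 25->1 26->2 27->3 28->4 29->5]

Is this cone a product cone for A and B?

Answer: VALID PRODUCT

Work:
|A|·|B| = 5·6 = 30;  |P| = 30
Check the pairing map k ↦ (π_A(k), π_B(k)):
  0 -> (0,0)
  1 -> (0,1)
  2 -> (0,2)
  3 -> (0,3)
  4 -> (0,4)
  5 -> (0,5)
  6 -> (1,0)
  7 -> (1,1)
  8 -> (1,2)
  9 -> (1,3)
  10 -> (1,4)
  11 -> (1,5)
  12 -> (2,0)
  13 -> (2,1)
  14 -> (2,2)
  15 -> (2,3)
  16 -> (2,4)
  17 -> (2,5)
  18 -> (3,0)
  19 -> (3,1)
  20 -> (3,2)
  21 -> (3,3)
  22 -> (3,4)
  23 -> (3,5)
  24 -> (4,0)
  25 -> (4,1)
  26 -> (4,2)
  27 -> (4,3)
  28 -> (4,4)
  29 -> (4,5)
distinct pairs in image: 30 / 30 needed
  → bijection onto A×B; projections well-typed.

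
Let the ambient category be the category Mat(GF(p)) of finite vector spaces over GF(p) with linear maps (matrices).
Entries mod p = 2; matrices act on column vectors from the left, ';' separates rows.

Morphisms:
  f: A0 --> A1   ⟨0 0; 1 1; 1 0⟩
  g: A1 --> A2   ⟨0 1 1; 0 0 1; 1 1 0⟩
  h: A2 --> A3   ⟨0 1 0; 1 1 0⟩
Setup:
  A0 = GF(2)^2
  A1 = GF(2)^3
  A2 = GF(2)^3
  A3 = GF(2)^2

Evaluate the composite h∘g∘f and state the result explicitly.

  e0=⟨1,0⟩ f-->⟨0,1,1⟩ g-->⟨0,1,1⟩ h-->⟨1,1⟩
  e1=⟨0,1⟩ f-->⟨0,1,0⟩ g-->⟨1,0,1⟩ h-->⟨0,1⟩
composite: ⟨1 0; 1 1⟩

Answer: ⟨1 0; 1 1⟩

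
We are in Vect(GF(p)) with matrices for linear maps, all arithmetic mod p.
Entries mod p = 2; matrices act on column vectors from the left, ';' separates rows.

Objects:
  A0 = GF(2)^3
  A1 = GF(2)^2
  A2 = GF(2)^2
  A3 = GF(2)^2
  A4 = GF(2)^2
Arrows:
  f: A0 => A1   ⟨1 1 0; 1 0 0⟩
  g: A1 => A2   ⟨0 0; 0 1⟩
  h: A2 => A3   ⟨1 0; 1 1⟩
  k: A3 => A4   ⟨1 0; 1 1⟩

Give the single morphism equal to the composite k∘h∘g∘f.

  e0=⟨1,0,0⟩ f=>⟨1,1⟩ g=>⟨0,1⟩ h=>⟨0,1⟩ k=>⟨0,1⟩
  e1=⟨0,1,0⟩ f=>⟨1,0⟩ g=>⟨0,0⟩ h=>⟨0,0⟩ k=>⟨0,0⟩
  e2=⟨0,0,1⟩ f=>⟨0,0⟩ g=>⟨0,0⟩ h=>⟨0,0⟩ k=>⟨0,0⟩
⟦path⟧: ⟨0 0 0; 1 0 0⟩

Answer: ⟨0 0 0; 1 0 0⟩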